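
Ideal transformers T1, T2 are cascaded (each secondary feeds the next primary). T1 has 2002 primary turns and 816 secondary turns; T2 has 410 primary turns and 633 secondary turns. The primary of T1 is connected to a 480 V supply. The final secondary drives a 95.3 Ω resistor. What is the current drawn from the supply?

I_supply ≈ 1.99 A

After T1: V = 480.00 × 816/2002 = 195.64 V.
After T2: V = 195.64 × 633/410 = 302.06 V.
I_load = 302.06/95.3 = 3.1695 A, so P_out = 302.06 × 3.1695 = 957.37 W.
All ideal ⇒ P_in = P_out, so I_supply = 957.37/480 = 1.99 A.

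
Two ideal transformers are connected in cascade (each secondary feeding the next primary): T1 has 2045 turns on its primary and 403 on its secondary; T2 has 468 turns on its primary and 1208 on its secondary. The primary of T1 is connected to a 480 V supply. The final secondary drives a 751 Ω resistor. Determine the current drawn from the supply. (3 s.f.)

I_supply ≈ 0.165 A

Secondary of T1: V = 480.00 × 403/2045 = 94.592 V.
Secondary of T2: V = 94.592 × 1208/468 = 244.16 V.
I_load = 244.16/751 = 0.32511 A, so P_out = 244.16 × 0.32511 = 79.379 W.
All ideal ⇒ P_in = P_out, so I_supply = 79.379/480 = 0.165 A.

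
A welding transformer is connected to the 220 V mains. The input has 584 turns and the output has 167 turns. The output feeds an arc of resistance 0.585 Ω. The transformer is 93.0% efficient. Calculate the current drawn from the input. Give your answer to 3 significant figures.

V_out = 220 × 167/584 = 62.911 V.
I_out = V_out/R = 62.911/0.585 = 107.54 A.
P_out = V_out I_out = 62.911 × 107.54 = 6765.5 W.
P_in = P_out/η = 6765.5/0.930 = 7274.7 W.
I_in = P_in/V_in = 7274.7/220 = 33.1 A.

I_in ≈ 33.1 A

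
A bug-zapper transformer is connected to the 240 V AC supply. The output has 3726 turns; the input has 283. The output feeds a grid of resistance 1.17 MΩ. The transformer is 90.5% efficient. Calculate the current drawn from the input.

I_in ≈ 0.0393 A

V_out = 240 × 3726/283 = 3159.9 V.
I_out = V_out/R = 3159.9/(1.17×10^6) = 0.0027007 A.
P_out = V_out I_out = 3159.9 × 0.0027007 = 8.5339 W.
P_in = P_out/η = 8.5339/0.905 = 9.4298 W.
I_in = P_in/V_in = 9.4298/240 = 0.0393 A.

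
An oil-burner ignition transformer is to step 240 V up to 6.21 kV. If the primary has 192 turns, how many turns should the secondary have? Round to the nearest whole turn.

N_s = 4968 turns

N_s/N_p = V_s/V_p, so N_s = 192 × 6210/240 = 4968.0 ≈ 4968 turns.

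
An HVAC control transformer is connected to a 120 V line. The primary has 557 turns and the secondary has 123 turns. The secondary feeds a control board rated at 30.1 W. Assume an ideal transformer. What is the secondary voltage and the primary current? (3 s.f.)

V_s = V_p × N_s/N_p = 120 × 123/557 = 26.499 V.
I_s = P/V_s = 30.1/26.499 = 1.1359 A.
I_p = I_s × N_s/N_p = 1.1359 × 123/557 = 0.251 A.

V_s ≈ 26.5 V, I_p ≈ 0.251 A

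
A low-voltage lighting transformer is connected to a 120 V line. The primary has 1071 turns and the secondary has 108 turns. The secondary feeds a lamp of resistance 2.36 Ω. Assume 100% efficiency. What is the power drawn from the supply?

P ≈ 62.0 W

V_s = V_p × N_s/N_p = 120 × 108/1071 = 12.101 V.
I_s = V_s/R = 12.101/2.36 = 5.1275 A.
I_p = I_s × N_s/N_p = 5.1275 × 108/1071 = 0.51706 A.
P = V_p I_p = 120 × 0.51706 = 62.0 W.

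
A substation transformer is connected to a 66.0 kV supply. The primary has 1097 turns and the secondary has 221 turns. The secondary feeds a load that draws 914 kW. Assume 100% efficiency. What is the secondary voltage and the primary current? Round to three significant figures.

V_s ≈ 13300 V, I_p ≈ 13.8 A

V_s = V_p × N_s/N_p = 66000 × 221/1097 = 13296 V.
I_s = P/V_s = 914000/13296 = 68.741 A.
I_p = I_s × N_s/N_p = 68.741 × 221/1097 = 13.8 A.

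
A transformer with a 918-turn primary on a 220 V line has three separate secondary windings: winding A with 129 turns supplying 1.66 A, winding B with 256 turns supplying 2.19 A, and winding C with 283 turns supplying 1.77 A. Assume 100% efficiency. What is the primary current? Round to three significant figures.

I_p ≈ 1.39 A

V_A = 220 × 129/918 = 30.915 V; V_B = 220 × 256/918 = 61.351 V; V_C = 220 × 283/918 = 67.821 V.
P_out = V_A I_A + V_B I_B + V_C I_C = 30.915×1.66 + 61.351×2.19 + 67.821×1.77 = 51.319 + 134.36 + 120.04 = 305.72 W.
Ideal ⇒ P_in = P_out, so I_p = P_out/V_p = 305.72/220 = 1.39 A.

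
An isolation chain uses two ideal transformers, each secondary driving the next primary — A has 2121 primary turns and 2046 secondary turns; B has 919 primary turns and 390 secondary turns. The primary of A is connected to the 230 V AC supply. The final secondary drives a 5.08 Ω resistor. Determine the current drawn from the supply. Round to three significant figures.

After A: V = 230.00 × 2046/2121 = 221.87 V.
After B: V = 221.87 × 390/919 = 94.155 V.
I_load = 94.155/5.08 = 18.534 A, so P_out = 94.155 × 18.534 = 1745.1 W.
All ideal ⇒ P_in = P_out, so I_supply = 1745.1/230 = 7.59 A.

I_supply ≈ 7.59 A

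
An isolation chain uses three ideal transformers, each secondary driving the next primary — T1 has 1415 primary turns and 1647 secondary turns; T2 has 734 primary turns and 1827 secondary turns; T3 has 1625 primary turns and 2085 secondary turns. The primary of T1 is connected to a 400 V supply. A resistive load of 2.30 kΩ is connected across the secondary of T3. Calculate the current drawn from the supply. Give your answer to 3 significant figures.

After T1: V = 400.00 × 1647/1415 = 465.58 V.
After T2: V = 465.58 × 1827/734 = 1158.9 V.
After T3: V = 1158.9 × 2085/1625 = 1486.9 V.
I_load = 1486.9/2300 = 0.64649 A, so P_out = 1486.9 × 0.64649 = 961.30 W.
All ideal ⇒ P_in = P_out, so I_supply = 961.30/400 = 2.40 A.

I_supply ≈ 2.40 A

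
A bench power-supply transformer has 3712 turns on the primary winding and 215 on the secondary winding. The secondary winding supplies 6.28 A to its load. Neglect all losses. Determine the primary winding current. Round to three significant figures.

For an ideal transformer I_p/I_s = N_s/N_p, so I_p = 6.28 × 215/3712 = 0.364 A.

I_p ≈ 0.364 A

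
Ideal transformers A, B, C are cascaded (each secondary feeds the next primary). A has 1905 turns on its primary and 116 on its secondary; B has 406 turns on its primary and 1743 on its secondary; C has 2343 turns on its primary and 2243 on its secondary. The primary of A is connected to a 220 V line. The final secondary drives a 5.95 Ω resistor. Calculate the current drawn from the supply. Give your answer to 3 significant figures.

I_supply ≈ 2.32 A

Secondary of A: V = 220.00 × 116/1905 = 13.396 V.
Secondary of B: V = 13.396 × 1743/406 = 57.512 V.
Secondary of C: V = 57.512 × 2243/2343 = 55.057 V.
I_load = 55.057/5.95 = 9.2533 A, so P_out = 55.057 × 9.2533 = 509.46 W.
All ideal ⇒ P_in = P_out, so I_supply = 509.46/220 = 2.32 A.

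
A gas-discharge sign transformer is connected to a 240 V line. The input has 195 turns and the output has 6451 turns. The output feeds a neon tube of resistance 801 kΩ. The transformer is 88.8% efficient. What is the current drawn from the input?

V_out = 240 × 6451/195 = 7939.7 V.
I_out = V_out/R = 7939.7/801000 = 0.0099122 A.
P_out = V_out I_out = 7939.7 × 0.0099122 = 78.700 W.
P_in = P_out/η = 78.700/0.888 = 88.626 W.
I_in = P_in/V_in = 88.626/240 = 0.369 A.

I_in ≈ 0.369 A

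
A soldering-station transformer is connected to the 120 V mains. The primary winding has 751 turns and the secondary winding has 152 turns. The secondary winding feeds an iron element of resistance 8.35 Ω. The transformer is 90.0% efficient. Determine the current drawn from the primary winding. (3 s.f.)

I_p ≈ 0.654 A

V_s = 120 × 152/751 = 24.288 V.
I_s = V_s/R = 24.288/8.35 = 2.9087 A.
P_out = V_s I_s = 24.288 × 2.9087 = 70.645 W.
P_in = P_out/η = 70.645/0.900 = 78.495 W.
I_p = P_in/V_p = 78.495/120 = 0.654 A.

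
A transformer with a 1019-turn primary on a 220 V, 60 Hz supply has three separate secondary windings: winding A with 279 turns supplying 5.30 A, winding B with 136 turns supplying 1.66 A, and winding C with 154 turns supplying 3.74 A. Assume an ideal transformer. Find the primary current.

V_A = 220 × 279/1019 = 60.236 V; V_B = 220 × 136/1019 = 29.362 V; V_C = 220 × 154/1019 = 33.248 V.
P_out = V_A I_A + V_B I_B + V_C I_C = 60.236×5.30 + 29.362×1.66 + 33.248×3.74 = 319.25 + 48.741 + 124.35 = 492.34 W.
Ideal ⇒ P_in = P_out, so I_p = P_out/V_p = 492.34/220 = 2.24 A.

I_p ≈ 2.24 A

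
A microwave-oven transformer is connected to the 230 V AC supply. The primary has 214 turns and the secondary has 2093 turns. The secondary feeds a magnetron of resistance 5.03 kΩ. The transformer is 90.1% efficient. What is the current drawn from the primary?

I_p ≈ 4.85 A

V_s = 230 × 2093/214 = 2249.5 V.
I_s = V_s/R = 2249.5/5030 = 0.44721 A.
P_out = V_s I_s = 2249.5 × 0.44721 = 1006.0 W.
P_in = P_out/η = 1006.0/0.901 = 1116.5 W.
I_p = P_in/V_p = 1116.5/230 = 4.85 A.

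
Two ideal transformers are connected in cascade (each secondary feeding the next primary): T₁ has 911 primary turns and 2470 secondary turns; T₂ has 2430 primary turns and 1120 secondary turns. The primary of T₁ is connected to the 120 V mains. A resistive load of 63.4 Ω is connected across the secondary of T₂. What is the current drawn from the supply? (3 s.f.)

I_supply ≈ 2.96 A

Secondary of T₁: V = 120.00 × 2470/911 = 325.36 V.
Secondary of T₂: V = 325.36 × 1120/2430 = 149.96 V.
I_load = 149.96/63.4 = 2.3653 A, so P_out = 149.96 × 2.3653 = 354.69 W.
All ideal ⇒ P_in = P_out, so I_supply = 354.69/120 = 2.96 A.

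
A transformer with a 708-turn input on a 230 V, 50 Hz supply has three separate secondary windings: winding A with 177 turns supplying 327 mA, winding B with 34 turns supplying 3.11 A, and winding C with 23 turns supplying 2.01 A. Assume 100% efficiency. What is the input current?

I_in ≈ 0.296 A

V_A = 230 × 177/708 = 57.500 V; V_B = 230 × 34/708 = 11.045 V; V_C = 230 × 23/708 = 7.4718 V.
P_out = V_A I_A + V_B I_B + V_C I_C = 57.500×0.327 + 11.045×3.11 + 7.4718×2.01 = 18.803 + 34.351 + 15.018 = 68.171 W.
Ideal ⇒ P_in = P_out, so I_in = P_out/V_in = 68.171/230 = 0.296 A.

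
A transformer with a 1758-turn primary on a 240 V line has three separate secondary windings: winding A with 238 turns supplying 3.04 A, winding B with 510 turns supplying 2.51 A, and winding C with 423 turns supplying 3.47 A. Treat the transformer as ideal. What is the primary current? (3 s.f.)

V_A = 240 × 238/1758 = 32.491 V; V_B = 240 × 510/1758 = 69.625 V; V_C = 240 × 423/1758 = 57.747 V.
P_out = V_A I_A + V_B I_B + V_C I_C = 32.491×3.04 + 69.625×2.51 + 57.747×3.47 = 98.774 + 174.76 + 200.38 = 473.92 W.
Ideal ⇒ P_in = P_out, so I_p = P_out/V_p = 473.92/240 = 1.97 A.

I_p ≈ 1.97 A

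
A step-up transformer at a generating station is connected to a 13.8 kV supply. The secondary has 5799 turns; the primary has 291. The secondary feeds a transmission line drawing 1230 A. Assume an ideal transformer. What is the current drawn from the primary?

For an ideal transformer I_p N_p = I_s N_s, so I_p = 1230 × 5799/291 = 24500 A.

I_p ≈ 24500 A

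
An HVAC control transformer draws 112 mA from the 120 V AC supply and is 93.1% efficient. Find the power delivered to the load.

P_out ≈ 12.5 W

P_in = V_p I_p = 120 × 0.112 = 13.440 W.
P_out = η P_in = 0.931 × 13.440 = 12.5 W.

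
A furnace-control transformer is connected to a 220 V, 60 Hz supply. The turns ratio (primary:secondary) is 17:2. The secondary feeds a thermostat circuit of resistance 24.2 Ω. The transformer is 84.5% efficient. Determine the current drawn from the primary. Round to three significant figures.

I_p ≈ 0.149 A

V_s = 220 × 2/17 = 25.882 V.
I_s = V_s/R = 25.882/24.2 = 1.0695 A.
P_out = V_s I_s = 25.882 × 1.0695 = 27.682 W.
P_in = P_out/η = 27.682/0.845 = 32.759 W.
I_p = P_in/V_p = 32.759/220 = 0.149 A.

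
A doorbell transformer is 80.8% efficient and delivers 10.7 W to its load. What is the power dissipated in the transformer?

P_loss ≈ 2.54 W

P_in = P_out/η = 10.7/0.808 = 13.2426 W.
P_loss = P_in − P_out = 13.2426 − 10.7 = 2.54 W.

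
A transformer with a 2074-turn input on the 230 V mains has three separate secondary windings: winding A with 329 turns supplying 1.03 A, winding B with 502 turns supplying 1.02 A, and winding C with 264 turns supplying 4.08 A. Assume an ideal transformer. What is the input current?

I_in ≈ 0.930 A

V_A = 230 × 329/2074 = 36.485 V; V_B = 230 × 502/2074 = 55.670 V; V_C = 230 × 264/2074 = 29.277 V.
P_out = V_A I_A + V_B I_B + V_C I_C = 36.485×1.03 + 55.670×1.02 + 29.277×4.08 = 37.580 + 56.784 + 119.45 = 213.81 W.
Ideal ⇒ P_in = P_out, so I_in = P_out/V_in = 213.81/230 = 0.930 A.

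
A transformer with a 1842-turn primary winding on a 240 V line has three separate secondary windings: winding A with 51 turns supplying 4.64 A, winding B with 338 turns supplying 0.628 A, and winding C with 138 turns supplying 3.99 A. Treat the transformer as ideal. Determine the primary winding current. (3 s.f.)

V_A = 240 × 51/1842 = 6.6450 V; V_B = 240 × 338/1842 = 44.039 V; V_C = 240 × 138/1842 = 17.980 V.
P_out = V_A I_A + V_B I_B + V_C I_C = 6.6450×4.64 + 44.039×0.628 + 17.980×3.99 = 30.833 + 27.657 + 71.742 = 130.23 W.
Ideal ⇒ P_in = P_out, so I_p = P_out/V_p = 130.23/240 = 0.543 A.

I_p ≈ 0.543 A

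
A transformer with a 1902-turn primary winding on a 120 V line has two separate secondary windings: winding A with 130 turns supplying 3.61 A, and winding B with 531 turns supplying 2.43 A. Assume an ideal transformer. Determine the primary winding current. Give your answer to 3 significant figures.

I_p ≈ 0.925 A

V_A = 120 × 130/1902 = 8.2019 V; V_B = 120 × 531/1902 = 33.502 V.
P_out = V_A I_A + V_B I_B = 8.2019×3.61 + 33.502×2.43 = 29.609 + 81.409 = 111.02 W.
Ideal ⇒ P_in = P_out, so I_p = P_out/V_p = 111.02/120 = 0.925 A.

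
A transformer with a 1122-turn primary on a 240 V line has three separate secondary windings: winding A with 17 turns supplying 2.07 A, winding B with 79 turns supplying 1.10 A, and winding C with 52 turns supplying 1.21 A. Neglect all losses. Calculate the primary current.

I_p ≈ 0.165 A

V_A = 240 × 17/1122 = 3.6364 V; V_B = 240 × 79/1122 = 16.898 V; V_C = 240 × 52/1122 = 11.123 V.
P_out = V_A I_A + V_B I_B + V_C I_C = 3.6364×2.07 + 16.898×1.10 + 11.123×1.21 = 7.5273 + 18.588 + 13.459 = 39.574 W.
Ideal ⇒ P_in = P_out, so I_p = P_out/V_p = 39.574/240 = 0.165 A.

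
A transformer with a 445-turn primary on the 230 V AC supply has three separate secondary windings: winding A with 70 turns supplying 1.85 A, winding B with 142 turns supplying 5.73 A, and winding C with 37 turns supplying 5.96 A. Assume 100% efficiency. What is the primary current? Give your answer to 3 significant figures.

I_p ≈ 2.62 A

V_A = 230 × 70/445 = 36.180 V; V_B = 230 × 142/445 = 73.393 V; V_C = 230 × 37/445 = 19.124 V.
P_out = V_A I_A + V_B I_B + V_C I_C = 36.180×1.85 + 73.393×5.73 + 19.124×5.96 = 66.933 + 420.54 + 113.98 = 601.45 W.
Ideal ⇒ P_in = P_out, so I_p = P_out/V_p = 601.45/230 = 2.62 A.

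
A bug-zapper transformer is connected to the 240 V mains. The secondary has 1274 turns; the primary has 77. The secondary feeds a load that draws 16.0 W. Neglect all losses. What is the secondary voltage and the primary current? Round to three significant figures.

V_s ≈ 3970 V, I_p ≈ 0.0667 A

V_s = V_p × N_s/N_p = 240 × 1274/77 = 3970.9 V.
I_s = P/V_s = 16.0/3970.9 = 0.0040293 A.
I_p = I_s × N_s/N_p = 0.0040293 × 1274/77 = 0.0667 A.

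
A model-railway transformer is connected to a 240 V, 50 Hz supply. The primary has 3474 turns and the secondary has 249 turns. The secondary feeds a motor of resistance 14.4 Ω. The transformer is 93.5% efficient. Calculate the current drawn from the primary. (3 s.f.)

V_s = 240 × 249/3474 = 17.202 V.
I_s = V_s/R = 17.202/14.4 = 1.1946 A.
P_out = V_s I_s = 17.202 × 1.1946 = 20.549 W.
P_in = P_out/η = 20.549/0.935 = 21.978 W.
I_p = P_in/V_p = 21.978/240 = 0.0916 A.

I_p ≈ 0.0916 A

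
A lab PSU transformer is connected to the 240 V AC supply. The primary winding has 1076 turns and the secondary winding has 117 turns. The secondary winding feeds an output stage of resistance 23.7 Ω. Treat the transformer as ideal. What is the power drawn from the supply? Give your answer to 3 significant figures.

P ≈ 28.7 W

V_s = V_p × N_s/N_p = 240 × 117/1076 = 26.097 V.
I_s = V_s/R = 26.097/23.7 = 1.1011 A.
I_p = I_s × N_s/N_p = 1.1011 × 117/1076 = 0.11973 A.
P = V_p I_p = 240 × 0.11973 = 28.7 W.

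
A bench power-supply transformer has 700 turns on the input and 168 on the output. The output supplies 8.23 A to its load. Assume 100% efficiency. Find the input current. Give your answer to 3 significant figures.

I_in ≈ 1.98 A

For an ideal transformer I_in/I_out = N_out/N_in, so I_in = 8.23 × 168/700 = 1.98 A.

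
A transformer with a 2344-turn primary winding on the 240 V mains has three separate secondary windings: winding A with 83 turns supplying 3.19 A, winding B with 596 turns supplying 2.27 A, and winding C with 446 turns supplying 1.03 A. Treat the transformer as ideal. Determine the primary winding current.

V_A = 240 × 83/2344 = 8.4983 V; V_B = 240 × 596/2344 = 61.024 V; V_C = 240 × 446/2344 = 45.666 V.
P_out = V_A I_A + V_B I_B + V_C I_C = 8.4983×3.19 + 61.024×2.27 + 45.666×1.03 = 27.110 + 138.52 + 47.035 = 212.67 W.
Ideal ⇒ P_in = P_out, so I_p = P_out/V_p = 212.67/240 = 0.886 A.

I_p ≈ 0.886 A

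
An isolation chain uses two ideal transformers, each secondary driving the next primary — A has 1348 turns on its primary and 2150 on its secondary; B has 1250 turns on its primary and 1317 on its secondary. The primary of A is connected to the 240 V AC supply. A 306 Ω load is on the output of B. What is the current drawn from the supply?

I_supply ≈ 2.21 A

After A: V = 240.00 × 2150/1348 = 382.79 V.
After B: V = 382.79 × 1317/1250 = 403.31 V.
I_load = 403.31/306 = 1.3180 A, so P_out = 403.31 × 1.3180 = 531.56 W.
All ideal ⇒ P_in = P_out, so I_supply = 531.56/240 = 2.21 A.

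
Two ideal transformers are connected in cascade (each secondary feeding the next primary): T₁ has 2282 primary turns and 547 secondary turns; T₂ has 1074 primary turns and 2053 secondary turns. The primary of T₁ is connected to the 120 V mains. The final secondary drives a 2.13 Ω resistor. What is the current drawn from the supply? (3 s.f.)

I_supply ≈ 11.8 A

Secondary of T₁: V = 120.00 × 547/2282 = 28.764 V.
Secondary of T₂: V = 28.764 × 2053/1074 = 54.984 V.
I_load = 54.984/2.13 = 25.814 A, so P_out = 54.984 × 25.814 = 1419.4 W.
All ideal ⇒ P_in = P_out, so I_supply = 1419.4/120 = 11.8 A.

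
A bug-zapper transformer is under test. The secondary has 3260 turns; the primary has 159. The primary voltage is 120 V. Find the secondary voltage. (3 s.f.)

V_s/V_p = N_s/N_p, so V_s = 120 × 3260/159 = 2460 V.

V_s ≈ 2460 V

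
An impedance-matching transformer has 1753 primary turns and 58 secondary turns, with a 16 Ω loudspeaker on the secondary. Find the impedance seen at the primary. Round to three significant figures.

Z_p ≈ 14600 Ω

Z_p = (N_p/N_s)² × Z_s = (1753/58)² × 16 = 14600 Ω.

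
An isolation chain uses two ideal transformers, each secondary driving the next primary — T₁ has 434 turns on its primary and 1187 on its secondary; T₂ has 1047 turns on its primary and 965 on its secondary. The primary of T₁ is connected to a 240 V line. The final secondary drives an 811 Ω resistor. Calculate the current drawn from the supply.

I_supply ≈ 1.88 A

Secondary of T₁: V = 240.00 × 1187/434 = 656.41 V.
Secondary of T₂: V = 656.41 × 965/1047 = 605.00 V.
I_load = 605.00/811 = 0.74599 A, so P_out = 605.00 × 0.74599 = 451.32 W.
All ideal ⇒ P_in = P_out, so I_supply = 451.32/240 = 1.88 A.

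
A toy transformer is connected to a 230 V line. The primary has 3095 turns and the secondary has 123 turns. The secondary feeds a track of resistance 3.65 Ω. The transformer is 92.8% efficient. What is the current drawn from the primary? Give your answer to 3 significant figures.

I_p ≈ 0.107 A

V_s = 230 × 123/3095 = 9.1405 V.
I_s = V_s/R = 9.1405/3.65 = 2.5043 A.
P_out = V_s I_s = 9.1405 × 2.5043 = 22.890 W.
P_in = P_out/η = 22.890/0.928 = 24.666 W.
I_p = P_in/V_p = 24.666/230 = 0.107 A.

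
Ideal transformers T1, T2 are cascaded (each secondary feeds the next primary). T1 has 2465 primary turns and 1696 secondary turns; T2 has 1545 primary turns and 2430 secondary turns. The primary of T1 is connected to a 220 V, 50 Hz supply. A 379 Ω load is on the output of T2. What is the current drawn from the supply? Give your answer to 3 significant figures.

I_supply ≈ 0.680 A

After T1: V = 220.00 × 1696/2465 = 151.37 V.
After T2: V = 151.37 × 2430/1545 = 238.07 V.
I_load = 238.07/379 = 0.62816 A, so P_out = 238.07 × 0.62816 = 149.55 W.
All ideal ⇒ P_in = P_out, so I_supply = 149.55/220 = 0.680 A.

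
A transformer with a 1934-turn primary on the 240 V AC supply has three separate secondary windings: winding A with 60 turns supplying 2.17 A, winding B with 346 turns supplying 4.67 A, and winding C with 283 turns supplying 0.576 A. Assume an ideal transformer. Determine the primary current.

V_A = 240 × 60/1934 = 7.4457 V; V_B = 240 × 346/1934 = 42.937 V; V_C = 240 × 283/1934 = 35.119 V.
P_out = V_A I_A + V_B I_B + V_C I_C = 7.4457×2.17 + 42.937×4.67 + 35.119×0.576 = 16.157 + 200.52 + 20.229 = 236.90 W.
Ideal ⇒ P_in = P_out, so I_p = P_out/V_p = 236.90/240 = 0.987 A.

I_p ≈ 0.987 A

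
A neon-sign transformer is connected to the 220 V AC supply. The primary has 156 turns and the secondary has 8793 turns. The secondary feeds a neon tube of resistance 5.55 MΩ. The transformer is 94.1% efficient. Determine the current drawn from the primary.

V_s = 220 × 8793/156 = 12400 V.
I_s = V_s/R = 12400/(5.55×10^6) = 0.0022343 A.
P_out = V_s I_s = 12400 × 0.0022343 = 27.706 W.
P_in = P_out/η = 27.706/0.941 = 29.443 W.
I_p = P_in/V_p = 29.443/220 = 0.134 A.

I_p ≈ 0.134 A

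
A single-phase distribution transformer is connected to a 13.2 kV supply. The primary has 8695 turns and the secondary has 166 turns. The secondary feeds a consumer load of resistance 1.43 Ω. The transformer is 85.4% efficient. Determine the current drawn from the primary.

V_s = 13200 × 166/8695 = 252.01 V.
I_s = V_s/R = 252.01/1.43 = 176.23 A.
P_out = V_s I_s = 252.01 × 176.23 = 44411 W.
P_in = P_out/η = 44411/0.854 = 52003 W.
I_p = P_in/V_p = 52003/13200 = 3.94 A.

I_p ≈ 3.94 A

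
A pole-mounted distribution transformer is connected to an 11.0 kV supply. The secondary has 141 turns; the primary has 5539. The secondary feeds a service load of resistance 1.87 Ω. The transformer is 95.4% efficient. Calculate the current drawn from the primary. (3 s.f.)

I_p ≈ 4.00 A

V_s = 11000 × 141/5539 = 280.01 V.
I_s = V_s/R = 280.01/1.87 = 149.74 A.
P_out = V_s I_s = 280.01 × 149.74 = 41929 W.
P_in = P_out/η = 41929/0.954 = 43951 W.
I_p = P_in/V_p = 43951/11000 = 4.00 A.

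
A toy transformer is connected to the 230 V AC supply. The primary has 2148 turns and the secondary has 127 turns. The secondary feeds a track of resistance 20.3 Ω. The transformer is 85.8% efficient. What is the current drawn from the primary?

I_p ≈ 0.0462 A

V_s = 230 × 127/2148 = 13.599 V.
I_s = V_s/R = 13.599/20.3 = 0.66989 A.
P_out = V_s I_s = 13.599 × 0.66989 = 9.1096 W.
P_in = P_out/η = 9.1096/0.858 = 10.617 W.
I_p = P_in/V_p = 10.617/230 = 0.0462 A.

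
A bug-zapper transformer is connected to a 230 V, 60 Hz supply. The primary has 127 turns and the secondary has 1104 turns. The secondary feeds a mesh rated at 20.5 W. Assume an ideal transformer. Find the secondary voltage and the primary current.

V_s = V_p × N_s/N_p = 230 × 1104/127 = 1999.4 V.
I_s = P/V_s = 20.5/1999.4 = 0.010253 A.
I_p = I_s × N_s/N_p = 0.010253 × 1104/127 = 0.0891 A.

V_s ≈ 2000 V, I_p ≈ 0.0891 A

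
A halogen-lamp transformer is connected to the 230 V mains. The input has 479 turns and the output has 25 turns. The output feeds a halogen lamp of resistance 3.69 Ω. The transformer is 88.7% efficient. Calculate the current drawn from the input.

I_in ≈ 0.191 A

V_out = 230 × 25/479 = 12.004 V.
I_out = V_out/R = 12.004/3.69 = 3.2532 A.
P_out = V_out I_out = 12.004 × 3.2532 = 39.052 W.
P_in = P_out/η = 39.052/0.887 = 44.027 W.
I_in = P_in/V_in = 44.027/230 = 0.191 A.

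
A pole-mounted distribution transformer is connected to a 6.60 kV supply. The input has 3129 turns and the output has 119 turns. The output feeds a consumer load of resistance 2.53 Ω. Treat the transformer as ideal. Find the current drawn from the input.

V_out = V_in × N_out/N_in = 6600 × 119/3129 = 251.01 V.
I_out = V_out/R = 251.01/2.53 = 99.212 A.
For an ideal transformer I_in N_in = I_out N_out, so I_in = 99.212 × 119/3129 = 3.77 A.

I_in ≈ 3.77 A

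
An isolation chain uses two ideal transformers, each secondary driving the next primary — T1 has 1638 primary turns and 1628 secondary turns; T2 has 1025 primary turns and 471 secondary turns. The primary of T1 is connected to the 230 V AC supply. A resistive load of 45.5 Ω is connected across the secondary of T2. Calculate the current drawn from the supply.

After T1: V = 230.00 × 1628/1638 = 228.60 V.
After T2: V = 228.60 × 471/1025 = 105.04 V.
I_load = 105.04/45.5 = 2.3086 A, so P_out = 105.04 × 2.3086 = 242.50 W.
All ideal ⇒ P_in = P_out, so I_supply = 242.50/230 = 1.05 A.

I_supply ≈ 1.05 A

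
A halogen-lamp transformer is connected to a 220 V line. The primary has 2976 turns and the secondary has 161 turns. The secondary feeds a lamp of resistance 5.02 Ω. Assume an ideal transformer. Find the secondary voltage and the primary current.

V_s = V_p × N_s/N_p = 220 × 161/2976 = 11.902 V.
I_s = V_s/R = 11.902/5.02 = 2.3709 A.
I_p = I_s × N_s/N_p = 2.3709 × 161/2976 = 0.128 A.

V_s ≈ 11.9 V, I_p ≈ 0.128 A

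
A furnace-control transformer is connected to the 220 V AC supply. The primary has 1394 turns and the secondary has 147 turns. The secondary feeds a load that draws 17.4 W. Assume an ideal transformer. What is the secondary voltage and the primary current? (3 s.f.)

V_s ≈ 23.2 V, I_p ≈ 0.0791 A

V_s = V_p × N_s/N_p = 220 × 147/1394 = 23.199 V.
I_s = P/V_s = 17.4/23.199 = 0.75002 A.
I_p = I_s × N_s/N_p = 0.75002 × 147/1394 = 0.0791 A.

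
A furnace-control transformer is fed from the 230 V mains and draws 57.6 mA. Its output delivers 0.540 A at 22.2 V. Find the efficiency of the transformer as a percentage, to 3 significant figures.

P_in = 230 × 0.0576 = 13.2480 W.
P_out = 22.2 × 0.540 = 11.9880 W.
η = P_out/P_in = 11.9880/13.2480 = 0.905.

η ≈ 90.5%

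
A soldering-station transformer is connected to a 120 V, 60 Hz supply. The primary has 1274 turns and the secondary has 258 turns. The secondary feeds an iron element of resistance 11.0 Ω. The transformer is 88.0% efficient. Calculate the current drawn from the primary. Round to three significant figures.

I_p ≈ 0.508 A

V_s = 120 × 258/1274 = 24.301 V.
I_s = V_s/R = 24.301/11.0 = 2.2092 A.
P_out = V_s I_s = 24.301 × 2.2092 = 53.687 W.
P_in = P_out/η = 53.687/0.880 = 61.008 W.
I_p = P_in/V_p = 61.008/120 = 0.508 A.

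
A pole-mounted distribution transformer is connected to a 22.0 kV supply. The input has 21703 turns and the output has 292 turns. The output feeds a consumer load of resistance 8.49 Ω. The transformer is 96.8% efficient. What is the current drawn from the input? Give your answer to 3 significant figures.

V_out = 22000 × 292/21703 = 296.00 V.
I_out = V_out/R = 296.00/8.49 = 34.864 A.
P_out = V_out I_out = 296.00 × 34.864 = 10320 W.
P_in = P_out/η = 10320/0.968 = 10661 W.
I_in = P_in/V_in = 10661/22000 = 0.485 A.

I_in ≈ 0.485 A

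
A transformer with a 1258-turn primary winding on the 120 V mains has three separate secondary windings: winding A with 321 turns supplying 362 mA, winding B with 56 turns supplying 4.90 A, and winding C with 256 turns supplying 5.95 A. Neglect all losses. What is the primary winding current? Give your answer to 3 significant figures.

I_p ≈ 1.52 A

V_A = 120 × 321/1258 = 30.620 V; V_B = 120 × 56/1258 = 5.3418 V; V_C = 120 × 256/1258 = 24.420 V.
P_out = V_A I_A + V_B I_B + V_C I_C = 30.620×0.362 + 5.3418×4.90 + 24.420×5.95 = 11.084 + 26.175 + 145.30 = 182.56 W.
Ideal ⇒ P_in = P_out, so I_p = P_out/V_p = 182.56/120 = 1.52 A.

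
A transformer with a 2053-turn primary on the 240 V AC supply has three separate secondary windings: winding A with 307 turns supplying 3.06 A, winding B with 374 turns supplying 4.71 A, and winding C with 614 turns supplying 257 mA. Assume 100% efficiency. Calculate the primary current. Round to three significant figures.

V_A = 240 × 307/2053 = 35.889 V; V_B = 240 × 374/2053 = 43.721 V; V_C = 240 × 614/2053 = 71.778 V.
P_out = V_A I_A + V_B I_B + V_C I_C = 35.889×3.06 + 43.721×4.71 + 71.778×0.257 = 109.82 + 205.93 + 18.447 = 334.19 W.
Ideal ⇒ P_in = P_out, so I_p = P_out/V_p = 334.19/240 = 1.39 A.

I_p ≈ 1.39 A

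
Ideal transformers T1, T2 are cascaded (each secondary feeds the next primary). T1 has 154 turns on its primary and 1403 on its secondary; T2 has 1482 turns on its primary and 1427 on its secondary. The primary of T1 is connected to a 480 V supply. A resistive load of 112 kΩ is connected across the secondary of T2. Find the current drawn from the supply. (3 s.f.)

After T1: V = 480.00 × 1403/154 = 4373.0 V.
After T2: V = 4373.0 × 1427/1482 = 4210.7 V.
I_load = 4210.7/112000 = 0.037596 A, so P_out = 4210.7 × 0.037596 = 158.30 W.
All ideal ⇒ P_in = P_out, so I_supply = 158.30/480 = 0.330 A.

I_supply ≈ 0.330 A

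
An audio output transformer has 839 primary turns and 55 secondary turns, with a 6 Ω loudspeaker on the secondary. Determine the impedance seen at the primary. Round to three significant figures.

Z_p = (N_p/N_s)² × Z_s = (839/55)² × 6 = 1400 Ω.

Z_p ≈ 1400 Ω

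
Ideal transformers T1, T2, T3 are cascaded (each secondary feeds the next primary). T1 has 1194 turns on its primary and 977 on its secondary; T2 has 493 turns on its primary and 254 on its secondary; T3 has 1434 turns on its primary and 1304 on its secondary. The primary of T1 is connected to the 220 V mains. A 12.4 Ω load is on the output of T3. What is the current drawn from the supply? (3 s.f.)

I_supply ≈ 2.61 A

Secondary of T1: V = 220.00 × 977/1194 = 180.02 V.
Secondary of T2: V = 180.02 × 254/493 = 92.747 V.
Secondary of T3: V = 92.747 × 1304/1434 = 84.339 V.
I_load = 84.339/12.4 = 6.8015 A, so P_out = 84.339 × 6.8015 = 573.63 W.
All ideal ⇒ P_in = P_out, so I_supply = 573.63/220 = 2.61 A.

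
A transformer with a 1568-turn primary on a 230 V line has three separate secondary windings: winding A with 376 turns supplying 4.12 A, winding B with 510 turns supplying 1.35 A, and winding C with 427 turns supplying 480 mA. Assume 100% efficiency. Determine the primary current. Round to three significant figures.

V_A = 230 × 376/1568 = 55.153 V; V_B = 230 × 510/1568 = 74.809 V; V_C = 230 × 427/1568 = 62.634 V.
P_out = V_A I_A + V_B I_B + V_C I_C = 55.153×4.12 + 74.809×1.35 + 62.634×0.480 = 227.23 + 100.99 + 30.064 = 358.29 W.
Ideal ⇒ P_in = P_out, so I_p = P_out/V_p = 358.29/230 = 1.56 A.

I_p ≈ 1.56 A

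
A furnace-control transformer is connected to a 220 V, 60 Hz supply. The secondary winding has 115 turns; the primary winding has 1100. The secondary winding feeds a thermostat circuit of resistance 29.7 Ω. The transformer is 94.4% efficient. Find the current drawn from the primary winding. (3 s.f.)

V_s = 220 × 115/1100 = 23.000 V.
I_s = V_s/R = 23.000/29.7 = 0.77441 A.
P_out = V_s I_s = 23.000 × 0.77441 = 17.811 W.
P_in = P_out/η = 17.811/0.944 = 18.868 W.
I_p = P_in/V_p = 18.868/220 = 0.0858 A.

I_p ≈ 0.0858 A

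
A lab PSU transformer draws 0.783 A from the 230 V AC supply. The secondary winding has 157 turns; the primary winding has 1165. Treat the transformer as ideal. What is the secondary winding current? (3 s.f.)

I_s/I_p = N_p/N_s, so I_s = 0.783 × 1165/157 = 5.81 A.

I_s ≈ 5.81 A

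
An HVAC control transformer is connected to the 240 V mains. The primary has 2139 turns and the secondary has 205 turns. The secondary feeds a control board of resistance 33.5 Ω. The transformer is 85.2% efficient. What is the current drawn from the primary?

V_s = 240 × 205/2139 = 23.001 V.
I_s = V_s/R = 23.001/33.5 = 0.68661 A.
P_out = V_s I_s = 23.001 × 0.68661 = 15.793 W.
P_in = P_out/η = 15.793/0.852 = 18.536 W.
I_p = P_in/V_p = 18.536/240 = 0.0772 A.

I_p ≈ 0.0772 A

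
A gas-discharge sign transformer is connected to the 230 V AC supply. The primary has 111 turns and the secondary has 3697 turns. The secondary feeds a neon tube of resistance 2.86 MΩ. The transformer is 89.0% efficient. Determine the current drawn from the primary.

I_p ≈ 0.100 A

V_s = 230 × 3697/111 = 7660.5 V.
I_s = V_s/R = 7660.5/(2.86×10^6) = 0.0026785 A.
P_out = V_s I_s = 7660.5 × 0.0026785 = 20.518 W.
P_in = P_out/η = 20.518/0.890 = 23.054 W.
I_p = P_in/V_p = 23.054/230 = 0.100 A.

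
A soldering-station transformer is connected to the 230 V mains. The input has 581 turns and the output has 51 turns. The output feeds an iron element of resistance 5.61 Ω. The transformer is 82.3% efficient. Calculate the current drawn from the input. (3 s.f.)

V_out = 230 × 51/581 = 20.189 V.
I_out = V_out/R = 20.189/5.61 = 3.5988 A.
P_out = V_out I_out = 20.189 × 3.5988 = 72.658 W.
P_in = P_out/η = 72.658/0.823 = 88.284 W.
I_in = P_in/V_in = 88.284/230 = 0.384 A.

I_in ≈ 0.384 A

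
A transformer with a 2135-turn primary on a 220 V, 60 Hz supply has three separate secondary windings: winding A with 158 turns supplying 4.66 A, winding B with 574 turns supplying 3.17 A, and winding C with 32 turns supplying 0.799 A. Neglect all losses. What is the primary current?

I_p ≈ 1.21 A

V_A = 220 × 158/2135 = 16.281 V; V_B = 220 × 574/2135 = 59.148 V; V_C = 220 × 32/2135 = 3.2974 V.
P_out = V_A I_A + V_B I_B + V_C I_C = 16.281×4.66 + 59.148×3.17 + 3.2974×0.799 = 75.870 + 187.50 + 2.6346 = 266.00 W.
Ideal ⇒ P_in = P_out, so I_p = P_out/V_p = 266.00/220 = 1.21 A.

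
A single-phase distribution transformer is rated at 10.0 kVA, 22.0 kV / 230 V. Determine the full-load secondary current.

I_s = S/V_s = 10000/230 = 43.5 A.

I_s ≈ 43.5 A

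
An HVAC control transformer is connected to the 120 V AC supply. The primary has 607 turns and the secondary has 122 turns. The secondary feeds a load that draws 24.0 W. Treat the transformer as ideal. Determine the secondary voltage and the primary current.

V_s = V_p × N_s/N_p = 120 × 122/607 = 24.119 V.
I_s = P/V_s = 24.0/24.119 = 0.99508 A.
I_p = I_s × N_s/N_p = 0.99508 × 122/607 = 0.200 A.

V_s ≈ 24.1 V, I_p ≈ 0.200 A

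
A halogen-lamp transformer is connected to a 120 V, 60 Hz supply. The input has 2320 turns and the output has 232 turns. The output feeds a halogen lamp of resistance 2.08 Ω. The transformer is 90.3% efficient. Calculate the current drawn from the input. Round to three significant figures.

I_in ≈ 0.639 A

V_out = 120 × 232/2320 = 12.000 V.
I_out = V_out/R = 12.000/2.08 = 5.7692 A.
P_out = V_out I_out = 12.000 × 5.7692 = 69.231 W.
P_in = P_out/η = 69.231/0.903 = 76.668 W.
I_in = P_in/V_in = 76.668/120 = 0.639 A.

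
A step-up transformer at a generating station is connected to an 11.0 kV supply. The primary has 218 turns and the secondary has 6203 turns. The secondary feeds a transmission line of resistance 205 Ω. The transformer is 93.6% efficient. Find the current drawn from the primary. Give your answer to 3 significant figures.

V_s = 11000 × 6203/218 = 313000 V.
I_s = V_s/R = 313000/205 = 1526.8 A.
P_out = V_s I_s = 313000 × 1526.8 = 4.7788×10^8 W.
P_in = P_out/η = 4.7788×10^8/0.936 = 5.1056×10^8 W.
I_p = P_in/V_p = 5.1056×10^8/11000 = 46400 A.

I_p ≈ 46400 A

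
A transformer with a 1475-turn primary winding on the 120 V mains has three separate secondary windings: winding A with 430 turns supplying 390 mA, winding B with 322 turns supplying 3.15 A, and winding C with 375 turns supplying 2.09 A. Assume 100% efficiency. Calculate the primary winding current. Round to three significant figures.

I_p ≈ 1.33 A

V_A = 120 × 430/1475 = 34.983 V; V_B = 120 × 322/1475 = 26.197 V; V_C = 120 × 375/1475 = 30.508 V.
P_out = V_A I_A + V_B I_B + V_C I_C = 34.983×0.390 + 26.197×3.15 + 30.508×2.09 = 13.643 + 82.519 + 63.763 = 159.93 W.
Ideal ⇒ P_in = P_out, so I_p = P_out/V_p = 159.93/120 = 1.33 A.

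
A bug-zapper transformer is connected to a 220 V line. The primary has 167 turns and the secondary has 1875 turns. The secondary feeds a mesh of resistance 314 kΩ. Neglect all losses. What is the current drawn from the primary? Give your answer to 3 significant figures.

V_s = V_p × N_s/N_p = 220 × 1875/167 = 2470.1 V.
I_s = V_s/R = 2470.1/314000 = 0.0078664 A.
For an ideal transformer I_p N_p = I_s N_s, so I_p = 0.0078664 × 1875/167 = 0.0883 A.

I_p ≈ 0.0883 A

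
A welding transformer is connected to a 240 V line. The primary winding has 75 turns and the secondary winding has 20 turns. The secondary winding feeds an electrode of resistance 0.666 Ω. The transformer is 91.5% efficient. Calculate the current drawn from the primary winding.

I_p ≈ 28.0 A

V_s = 240 × 20/75 = 64.000 V.
I_s = V_s/R = 64.000/0.666 = 96.096 A.
P_out = V_s I_s = 64.000 × 96.096 = 6150.2 W.
P_in = P_out/η = 6150.2/0.915 = 6721.5 W.
I_p = P_in/V_p = 6721.5/240 = 28.0 A.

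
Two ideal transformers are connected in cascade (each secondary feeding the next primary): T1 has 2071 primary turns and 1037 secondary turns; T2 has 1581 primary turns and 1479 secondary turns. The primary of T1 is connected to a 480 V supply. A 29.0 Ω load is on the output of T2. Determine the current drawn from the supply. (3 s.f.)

I_supply ≈ 3.63 A

Secondary of T1: V = 480.00 × 1037/2071 = 240.35 V.
Secondary of T2: V = 240.35 × 1479/1581 = 224.84 V.
I_load = 224.84/29.0 = 7.7532 A, so P_out = 224.84 × 7.7532 = 1743.2 W.
All ideal ⇒ P_in = P_out, so I_supply = 1743.2/480 = 3.63 A.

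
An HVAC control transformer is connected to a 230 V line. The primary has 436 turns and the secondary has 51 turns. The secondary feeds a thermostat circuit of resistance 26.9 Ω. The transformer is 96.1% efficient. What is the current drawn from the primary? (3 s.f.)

I_p ≈ 0.122 A

V_s = 230 × 51/436 = 26.904 V.
I_s = V_s/R = 26.904/26.9 = 1.0001 A.
P_out = V_s I_s = 26.904 × 1.0001 = 26.907 W.
P_in = P_out/η = 26.907/0.961 = 27.999 W.
I_p = P_in/V_p = 27.999/230 = 0.122 A.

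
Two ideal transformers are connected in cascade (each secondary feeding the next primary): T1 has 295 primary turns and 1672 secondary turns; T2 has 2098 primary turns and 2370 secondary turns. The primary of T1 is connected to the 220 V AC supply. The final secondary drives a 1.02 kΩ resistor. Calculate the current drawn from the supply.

After T1: V = 220.00 × 1672/295 = 1246.9 V.
After T2: V = 1246.9 × 2370/2098 = 1408.6 V.
I_load = 1408.6/1020 = 1.3810 A, so P_out = 1408.6 × 1.3810 = 1945.2 W.
All ideal ⇒ P_in = P_out, so I_supply = 1945.2/220 = 8.84 A.

I_supply ≈ 8.84 A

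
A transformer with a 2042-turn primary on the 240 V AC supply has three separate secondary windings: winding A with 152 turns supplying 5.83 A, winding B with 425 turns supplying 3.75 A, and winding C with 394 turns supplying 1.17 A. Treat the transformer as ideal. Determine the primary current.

I_p ≈ 1.44 A

V_A = 240 × 152/2042 = 17.865 V; V_B = 240 × 425/2042 = 49.951 V; V_C = 240 × 394/2042 = 46.308 V.
P_out = V_A I_A + V_B I_B + V_C I_C = 17.865×5.83 + 49.951×3.75 + 46.308×1.17 = 104.15 + 187.32 + 54.180 = 345.65 W.
Ideal ⇒ P_in = P_out, so I_p = P_out/V_p = 345.65/240 = 1.44 A.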